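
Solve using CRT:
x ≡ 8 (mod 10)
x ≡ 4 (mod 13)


m₁ = 10, m₂ = 13, gcd = 1, so CRT applies. M = m₁·m₂ = 130
Let M₁ = M/m₁ = 13, M₂ = M/m₂ = 10
Find y₁ ≡ M₁⁻¹ (mod m₁): 13⁻¹ ≡ 7 (mod 10)
Find y₂ ≡ M₂⁻¹ (mod m₂): 10⁻¹ ≡ 4 (mod 13)
x = a₁·M₁·y₁ + a₂·M₂·y₂ = 8·13·7 + 4·10·4 = 888
Reduce mod 130: x ≡ 108
Check: 108 mod 10 = 8 ✓, 108 mod 13 = 4 ✓

x ≡ 108 (mod 130)


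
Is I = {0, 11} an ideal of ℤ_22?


Check ideal conditions for I = {0, 11} in ℤ_22:
(1) I is an additive subgroup? Yes
(2) For r ∈ ℤ_22 and a ∈ I: r·a ∈ I? Yes

Yes, I is an ideal of ℤ_22


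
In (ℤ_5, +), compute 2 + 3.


Operation: addition mod 5
2 + 3 = (a + b) mod 5 with a = 2, b = 3

2 + 3 = 0


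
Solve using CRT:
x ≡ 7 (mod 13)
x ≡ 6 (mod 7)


m₁ = 13, m₂ = 7, gcd = 1, so CRT applies. M = m₁·m₂ = 91
Let M₁ = M/m₁ = 7, M₂ = M/m₂ = 13
Find y₁ ≡ M₁⁻¹ (mod m₁): 7⁻¹ ≡ 2 (mod 13)
Find y₂ ≡ M₂⁻¹ (mod m₂): 13⁻¹ ≡ 6 (mod 7)
x = a₁·M₁·y₁ + a₂·M₂·y₂ = 7·7·2 + 6·13·6 = 566
Reduce mod 91: x ≡ 20
Check: 20 mod 13 = 7 ✓, 20 mod 7 = 6 ✓

x ≡ 20 (mod 91)


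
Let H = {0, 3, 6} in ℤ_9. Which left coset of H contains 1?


1 + H = {1 + h (mod 9) : h ∈ H}
1+0=1, 1+3=4, 1+6=7

1 + H = {1, 4, 7}


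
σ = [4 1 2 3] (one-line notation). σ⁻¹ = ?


To find σ⁻¹, swap domain and range:
σ(1) = 4 → σ⁻¹(4) = 1
σ(2) = 1 → σ⁻¹(1) = 2
σ(3) = 2 → σ⁻¹(2) = 3
σ(4) = 3 → σ⁻¹(3) = 4

σ⁻¹ = [2 3 4 1]


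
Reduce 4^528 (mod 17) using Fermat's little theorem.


Fermat's little theorem: if p is prime and gcd(a,p)=1, then a^(p-1) ≡ 1 (mod p)
p = 17 is prime, gcd(4,17) = 1
Reduce exponent: 528 mod 16 = 0
So 4^528 ≡ 4^0 (mod 17)
4^0 = 1

4^528 ≡ 1 (mod 17)


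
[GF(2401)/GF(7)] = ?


GF(2401) = GF(7^4), so the extension degree is 4

[GF(2401)/GF(7)] = 4


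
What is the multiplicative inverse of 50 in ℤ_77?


Use the extended Euclidean algorithm to write 1 = 50·s + 77·t; then s mod 77 is the inverse.
Euclidean algorithm:
  50 = 0·77 + 50
  77 = 1·50 + 27
  50 = 1·27 + 23
  27 = 1·23 + 4
  23 = 5·4 + 3
  4 = 1·3 + 1
  3 = 3·1 + 0
gcd(50,77) = 1
Back-substitution gives: 50·(-20) + 77·(13) = 1
So 50⁻¹ ≡ -20 ≡ 57 (mod 77)
Check: 50 × 57 = 2850 ≡ 1 (mod 77) ✓

50⁻¹ ≡ 57 (mod 77)


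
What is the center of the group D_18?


Z(G) = {g ∈ G | gx = xg for all x ∈ G}
For even n, Z(D_n) = {e, r^(n/2)}: the 180° rotation r^9 commutes with every reflection and rotation

Z(D_18) = {e, r^9}


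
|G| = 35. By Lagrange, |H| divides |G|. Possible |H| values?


Lagrange's theorem: |H| divides |G|
|G| = 35
Divisors of 35: 1, 5, 7, 35

Possible subgroup orders: {1, 5, 7, 35}


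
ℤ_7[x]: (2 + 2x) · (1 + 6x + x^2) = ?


Expand and collect like terms; reduce coefficients mod 7:
x^0: 2·1 = 2 ≡ 2 (mod 7)
x^1: 2·6 + 2·1 = 14 ≡ 0 (mod 7)
x^2: 2·1 + 2·6 = 14 ≡ 0 (mod 7)
x^3: 2·1 = 2 ≡ 2 (mod 7)
Result: 2 + 2x^3

f · g = 2 + 2x^3


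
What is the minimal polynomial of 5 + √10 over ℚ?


Let α = 5 + √10. Then α - 5 = √10, so (α - 5)² = 10, giving α² - 10α + 15 = 0. Degree 2 and α ∉ ℚ, so this is the minimal polynomial.

Minimal polynomial: x² - 10x + 15


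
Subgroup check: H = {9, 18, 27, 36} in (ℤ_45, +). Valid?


Subgroup test for H = {9, 18, 27, 36} in (ℤ_45, +):
(1) 0 ∈ H? No
(2) Closure: for all a,b ∈ H, (a+b) mod 45 ∈ H? No  [counterexample: 9 + 36 = 0 ∉ H]
(3) Inverses: for all a ∈ H, -a mod 45 ∈ H? Yes

No, H is not a subgroup of ℤ_45


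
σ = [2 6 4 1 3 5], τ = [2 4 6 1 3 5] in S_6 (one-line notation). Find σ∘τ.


σ∘τ: apply τ first, then σ
1 →τ 2 →σ 6
2 →τ 4 →σ 1
3 →τ 6 →σ 5
4 →τ 1 →σ 2
5 →τ 3 →σ 4
6 →τ 5 →σ 3

σ∘τ = [6 1 5 2 4 3]


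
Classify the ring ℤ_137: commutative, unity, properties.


ℤ_137 is a commutative ring with unity 1; 137 is prime, so ℤ_137 is a field (hence an integral domain)
Commutative: Yes
Integral domain: Yes
Has unity: Yes

ℤ_137: Commutative=Yes, Unity=Yes


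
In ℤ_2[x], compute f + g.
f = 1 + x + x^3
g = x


Add coefficients mod 2:
x^0: 1 + 0 = 1 (mod 2)
x^1: 1 + 1 = 0 (mod 2)
x^2: 0 + 0 = 0 (mod 2)
x^3: 1 + 0 = 1 (mod 2)
Result: 1 + x^3

f + g = 1 + x^3


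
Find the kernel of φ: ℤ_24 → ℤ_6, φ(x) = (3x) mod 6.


Kernel = preimage of identity
ker(φ) = {x ∈ ℤ_24 : 3x ≡ 0 (mod 6)}. Since 6 | 24, φ is well-defined. The kernel is the cyclic subgroup ⟨2⟩ of ℤ_24 (order 12), i.e. {0, 2, 4, 6, 8, 10, 12, 14, 16, 18, 20, 22}

ker(φ) = {0, 2, 4, 6, 8, 10, 12, 14, 16, 18, 20, 22}


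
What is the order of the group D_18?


|D_n| = 2n (n rotations and n reflections)
|D_18| = 2×18 = 36

|D_18| = 36


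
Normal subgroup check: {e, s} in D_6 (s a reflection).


H = {e, s} in D_6 (s a reflection)
r·s·r⁻¹ = sr⁻² ≠ s for n ≥ 3, so {e, s} is not closed under conjugation

No, not a normal subgroup


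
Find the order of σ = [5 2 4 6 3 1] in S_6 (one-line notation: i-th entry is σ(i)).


Cycle decomposition: (1 5 3 4 6)
Cycle lengths: 5
Order = lcm(5) = 5

ord(σ) = 5


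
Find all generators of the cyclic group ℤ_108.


g generates ℤ_n iff gcd(g,n) = 1
Prime factors of 108: 2, 3
Generators are g ∈ {1,...,107} not divisible by any of these primes.
Generators: {1, 5, 7, 11, 13, 17, 19, 23, 25, 29, 31, 35, 37, 41, 43, 47, 49, 53, 55, 59, 61, 65, 67, 71, 73, 77, 79, 83, 85, 89, 91, 95, 97, 101, 103, 107}
Number of generators = φ(108) = 36

Generators of ℤ_108 = {1, 5, 7, 11, 13, 17, 19, 23, 25, 29, 31, 35, 37, 41, 43, 47, 49, 53, 55, 59, 61, 65, 67, 71, 73, 77, 79, 83, 85, 89, 91, 95, 97, 101, 103, 107}


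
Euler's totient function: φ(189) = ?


Factor n: 189 = 3^3 × 7
φ(n) = n · ∏(1 - 1/p) over distinct primes p | n
φ(189) = 189 · (1 - 1/3) · (1 - 1/7) = 108

φ(189) = 108


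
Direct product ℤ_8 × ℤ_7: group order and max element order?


|ℤ_8 × ℤ_7| = 8 × 7 = 56
Max element order = lcm(8,7) = 56
Cyclic? Yes (gcd=1)

|ℤ_8×ℤ_7| = 56, max element order = 56


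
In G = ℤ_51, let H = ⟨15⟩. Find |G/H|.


|⟨15⟩| = n / gcd(15, 51) = 51 / 3 = 17
H is normal (ℤ_51 is abelian).
|G/H| = |G| / |H| = 51 / 17 = 3

|G/H| = 3


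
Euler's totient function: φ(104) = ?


Factor n: 104 = 2^3 × 13
φ(n) = n · ∏(1 - 1/p) over distinct primes p | n
φ(104) = 104 · (1 - 1/2) · (1 - 1/13) = 48

φ(104) = 48


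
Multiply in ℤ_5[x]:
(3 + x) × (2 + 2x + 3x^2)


Expand and collect like terms; reduce coefficients mod 5:
x^0: 3·2 = 6 ≡ 1 (mod 5)
x^1: 3·2 + 1·2 = 8 ≡ 3 (mod 5)
x^2: 3·3 + 1·2 = 11 ≡ 1 (mod 5)
x^3: 1·3 = 3 ≡ 3 (mod 5)
Result: 1 + 3x + x^2 + 3x^3

f · g = 1 + 3x + x^2 + 3x^3


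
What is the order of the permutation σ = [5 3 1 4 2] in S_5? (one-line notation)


Cycle decomposition: (1 5 2 3)
Cycle lengths: 4
Order = lcm(4) = 4

ord(σ) = 4


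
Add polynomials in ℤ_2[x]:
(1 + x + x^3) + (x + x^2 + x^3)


Add coefficients mod 2:
x^0: 1 + 0 = 1 (mod 2)
x^1: 1 + 1 = 0 (mod 2)
x^2: 0 + 1 = 1 (mod 2)
x^3: 1 + 1 = 0 (mod 2)
Result: 1 + x^2

f + g = 1 + x^2


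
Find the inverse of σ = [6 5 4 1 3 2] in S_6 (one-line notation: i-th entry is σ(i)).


To find σ⁻¹, swap domain and range:
σ(1) = 6 → σ⁻¹(6) = 1
σ(2) = 5 → σ⁻¹(5) = 2
σ(3) = 4 → σ⁻¹(4) = 3
σ(4) = 1 → σ⁻¹(1) = 4
σ(5) = 3 → σ⁻¹(3) = 5
σ(6) = 2 → σ⁻¹(2) = 6

σ⁻¹ = [4 6 5 3 2 1]


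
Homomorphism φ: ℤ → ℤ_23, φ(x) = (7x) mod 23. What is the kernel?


Kernel = preimage of identity
ker(φ) = {x ∈ ℤ : 7x ≡ 0 (mod 23)}. gcd(7,23) = 1, so 7x ≡ 0 (mod 23) ⟺ x ≡ 0 (mod 23/1 = 23). Hence ker(φ) = 23ℤ

ker(φ) = 23ℤ


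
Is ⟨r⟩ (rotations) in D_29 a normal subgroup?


H = ⟨r⟩ (rotations) in D_29
The rotation subgroup ⟨r⟩ has index 2 in D_29, so it is normal

Yes, normal subgroup


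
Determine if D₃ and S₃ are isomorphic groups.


Comparing D₃ and S₃:
Both are the unique non-abelian group of order 6

Yes, D₃ ≅ S₃


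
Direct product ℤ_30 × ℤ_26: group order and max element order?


|ℤ_30 × ℤ_26| = 30 × 26 = 780
Max element order = lcm(30,26) = 390
Cyclic? No (gcd=2)

|ℤ_30×ℤ_26| = 780, max element order = 390


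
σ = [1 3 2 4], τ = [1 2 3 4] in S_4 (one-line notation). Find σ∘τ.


σ∘τ: apply τ first, then σ
1 →τ 1 →σ 1
2 →τ 2 →σ 3
3 →τ 3 →σ 2
4 →τ 4 →σ 4

σ∘τ = [1 3 2 4]


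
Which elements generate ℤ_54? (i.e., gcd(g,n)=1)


g generates ℤ_n iff gcd(g,n) = 1
Prime factors of 54: 2, 3
Generators are g ∈ {1,...,53} not divisible by any of these primes.
Generators: {1, 5, 7, 11, 13, 17, 19, 23, 25, 29, 31, 35, 37, 41, 43, 47, 49, 53}
Number of generators = φ(54) = 18

Generators of ℤ_54 = {1, 5, 7, 11, 13, 17, 19, 23, 25, 29, 31, 35, 37, 41, 43, 47, 49, 53}


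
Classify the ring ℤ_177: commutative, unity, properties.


ℤ_177 is a commutative ring with unity 1; 177 = 3×59 is composite, so 3·59 ≡ 0 gives zero divisors (not an integral domain)
Commutative: Yes
Integral domain: No
Has unity: Yes

ℤ_177: Commutative=Yes, Unity=Yes


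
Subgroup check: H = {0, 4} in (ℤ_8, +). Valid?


Subgroup test for H = {0, 4} in (ℤ_8, +):
(1) 0 ∈ H? Yes
(2) Closure: for all a,b ∈ H, (a+b) mod 8 ∈ H? Yes
(3) Inverses: for all a ∈ H, -a mod 8 ∈ H? Yes

Yes, H is a subgroup of ℤ_8


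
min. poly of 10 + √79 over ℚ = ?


Let α = 10 + √79. Then α - 10 = √79, so (α - 10)² = 79, giving α² - 20α + 21 = 0. Degree 2 and α ∉ ℚ, so this is the minimal polynomial.

Minimal polynomial: x² - 20x + 21


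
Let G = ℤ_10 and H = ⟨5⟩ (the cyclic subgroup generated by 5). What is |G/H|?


|⟨5⟩| = n / gcd(5, 10) = 10 / 5 = 2
H is normal (ℤ_10 is abelian).
|G/H| = |G| / |H| = 10 / 2 = 5

|G/H| = 5


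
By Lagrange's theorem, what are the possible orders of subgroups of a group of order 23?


Lagrange's theorem: |H| divides |G|
|G| = 23
Divisors of 23: 1, 23

Possible subgroup orders: {1, 23}


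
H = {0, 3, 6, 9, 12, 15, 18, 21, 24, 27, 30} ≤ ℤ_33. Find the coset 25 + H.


25 + H = {25 + h (mod 33) : h ∈ H}
25+0=25, 25+3=28, 25+6=31, 25+9=1, 25+12=4, 25+15=7, 25+18=10, 25+21=13, 25+24=16, 25+27=19, 25+30=22
25 + H = {1, 4, 7, 10, 13, 16, 19, 22, 25, 28, 31} = 1 + H

25 + H = {1, 4, 7, 10, 13, 16, 19, 22, 25, 28, 31}


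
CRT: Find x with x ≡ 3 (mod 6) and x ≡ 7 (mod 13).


m₁ = 6, m₂ = 13, gcd = 1, so CRT applies. M = m₁·m₂ = 78
Let M₁ = M/m₁ = 13, M₂ = M/m₂ = 6
Find y₁ ≡ M₁⁻¹ (mod m₁): 13⁻¹ ≡ 1 (mod 6)
Find y₂ ≡ M₂⁻¹ (mod m₂): 6⁻¹ ≡ 11 (mod 13)
x = a₁·M₁·y₁ + a₂·M₂·y₂ = 3·13·1 + 7·6·11 = 501
Reduce mod 78: x ≡ 33
Check: 33 mod 6 = 3 ✓, 33 mod 13 = 7 ✓

x ≡ 33 (mod 78)


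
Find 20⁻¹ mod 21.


Use the extended Euclidean algorithm to write 1 = 20·s + 21·t; then s mod 21 is the inverse.
Euclidean algorithm:
  20 = 0·21 + 20
  21 = 1·20 + 1
  20 = 20·1 + 0
gcd(20,21) = 1
Back-substitution gives: 20·(-1) + 21·(1) = 1
So 20⁻¹ ≡ -1 ≡ 20 (mod 21)
Check: 20 × 20 = 400 ≡ 1 (mod 21) ✓

20⁻¹ ≡ 20 (mod 21)


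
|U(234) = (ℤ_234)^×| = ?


U(n) is the group of units mod n; |U(n)| = φ(n)
|U(234)| = φ(234) = 72

|U(234) = (ℤ_234)^×| = 72


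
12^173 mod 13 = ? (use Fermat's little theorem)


Fermat's little theorem: if p is prime and gcd(a,p)=1, then a^(p-1) ≡ 1 (mod p)
p = 13 is prime, gcd(12,13) = 1
Reduce exponent: 173 mod 12 = 5
So 12^173 ≡ 12^5 (mod 13)
12^5 mod 13 = 12

12^173 ≡ 12 (mod 13)


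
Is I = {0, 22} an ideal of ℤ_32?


Check ideal conditions for I = {0, 22} in ℤ_32:
(1) I is an additive subgroup? No
(2) For r ∈ ℤ_32 and a ∈ I: r·a ∈ I? No  [counterexample: r=2, a=22, r·a mod 32 = 12 ∉ I]

No, I is not an ideal of ℤ_32


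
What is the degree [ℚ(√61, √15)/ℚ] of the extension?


[ℚ(√61,√15):ℚ] = [ℚ(√61,√15):ℚ(√61)]·[ℚ(√61):ℚ] = 2·2 = 4

[ℚ(√61, √15)/ℚ] = 4


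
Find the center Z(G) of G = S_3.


Z(G) = {g ∈ G | gx = xg for all x ∈ G}
S_n is non-abelian for n ≥ 3; Z(S_3) is trivial

Z(S_3) = {e}


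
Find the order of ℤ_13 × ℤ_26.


|A × B| = |A| · |B|
|ℤ_13 × ℤ_26| = 13 × 26 = 338

|ℤ_13 × ℤ_26| = 338


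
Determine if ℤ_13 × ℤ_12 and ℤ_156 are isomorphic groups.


Comparing ℤ_13 × ℤ_12 and ℤ_156:
gcd(13,12) = 1, so ℤ_13 × ℤ_12 ≅ ℤ_156 (CRT)

Yes, ℤ_13 × ℤ_12 ≅ ℤ_156


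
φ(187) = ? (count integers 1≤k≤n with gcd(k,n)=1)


Factor n: 187 = 11 × 17
φ(n) = n · ∏(1 - 1/p) over distinct primes p | n
φ(187) = 187 · (1 - 1/11) · (1 - 1/17) = 160

φ(187) = 160


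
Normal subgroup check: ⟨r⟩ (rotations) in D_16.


H = ⟨r⟩ (rotations) in D_16
The rotation subgroup ⟨r⟩ has index 2 in D_16, so it is normal

Yes, normal subgroup


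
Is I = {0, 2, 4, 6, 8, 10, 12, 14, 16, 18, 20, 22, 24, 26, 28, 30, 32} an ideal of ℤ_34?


Check ideal conditions for I = {0, 2, 4, 6, 8, 10, 12, 14, 16, 18, 20, 22, 24, 26, 28, 30, 32} in ℤ_34:
(1) I is an additive subgroup? Yes
(2) For r ∈ ℤ_34 and a ∈ I: r·a ∈ I? Yes

Yes, I is an ideal of ℤ_34


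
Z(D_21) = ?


Z(G) = {g ∈ G | gx = xg for all x ∈ G}
For odd n, Z(D_n) = {e}: no nontrivial rotation commutes with all reflections

Z(D_21) = {e}


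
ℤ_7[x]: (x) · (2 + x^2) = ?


Expand and collect like terms; reduce coefficients mod 7:
x^0: 0·2 = 0 ≡ 0 (mod 7)
x^1: 0·0 + 1·2 = 2 ≡ 2 (mod 7)
x^2: 0·1 + 1·0 = 0 ≡ 0 (mod 7)
x^3: 1·1 = 1 ≡ 1 (mod 7)
Result: 2x + x^3

f · g = 2x + x^3


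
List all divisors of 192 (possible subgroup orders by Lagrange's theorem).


Lagrange's theorem: |H| divides |G|
|G| = 192
Divisors of 192: 1, 2, 3, 4, 6, 8, 12, 16, 24, 32, 48, 64, 96, 192

Possible subgroup orders: {1, 2, 3, 4, 6, 8, 12, 16, 24, 32, 48, 64, 96, 192}


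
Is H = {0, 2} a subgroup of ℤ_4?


Subgroup test for H = {0, 2} in (ℤ_4, +):
(1) 0 ∈ H? Yes
(2) Closure: for all a,b ∈ H, (a+b) mod 4 ∈ H? Yes
(3) Inverses: for all a ∈ H, -a mod 4 ∈ H? Yes

Yes, H is a subgroup of ℤ_4


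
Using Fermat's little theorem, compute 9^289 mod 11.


Fermat's little theorem: if p is prime and gcd(a,p)=1, then a^(p-1) ≡ 1 (mod p)
p = 11 is prime, gcd(9,11) = 1
Reduce exponent: 289 mod 10 = 9
So 9^289 ≡ 9^9 (mod 11)
9^9 mod 11 = 5

9^289 ≡ 5 (mod 11)


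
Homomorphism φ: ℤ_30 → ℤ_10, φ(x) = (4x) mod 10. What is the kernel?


Kernel = preimage of identity
ker(φ) = {x ∈ ℤ_30 : 4x ≡ 0 (mod 10)}. Since 10 | 30, φ is well-defined. The kernel is the cyclic subgroup ⟨5⟩ of ℤ_30 (order 6), i.e. {0, 5, 10, 15, 20, 25}

ker(φ) = {0, 5, 10, 15, 20, 25}


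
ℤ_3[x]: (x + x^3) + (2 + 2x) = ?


Add coefficients mod 3:
x^0: 0 + 2 = 2 (mod 3)
x^1: 1 + 2 = 0 (mod 3)
x^2: 0 + 0 = 0 (mod 3)
x^3: 1 + 0 = 1 (mod 3)
Result: 2 + x^3

f + g = 2 + x^3


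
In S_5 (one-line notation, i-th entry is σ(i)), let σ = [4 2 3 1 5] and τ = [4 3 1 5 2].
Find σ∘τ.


σ∘τ: apply τ first, then σ
1 →τ 4 →σ 1
2 →τ 3 →σ 3
3 →τ 1 →σ 4
4 →τ 5 →σ 5
5 →τ 2 →σ 2

σ∘τ = [1 3 4 5 2]


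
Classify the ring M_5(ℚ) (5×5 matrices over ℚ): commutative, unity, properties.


Matrix multiplication is non-commutative for n ≥ 2; the identity matrix I is the unity; singular matrices give zero divisors, so not an integral domain
Commutative: No
Integral domain: No
Has unity: Yes

M_5(ℚ) (5×5 matrices over ℚ): Commutative=No, Unity=Yes


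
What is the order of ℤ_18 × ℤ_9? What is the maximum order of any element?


|ℤ_18 × ℤ_9| = 18 × 9 = 162
Max element order = lcm(18,9) = 18
Cyclic? No (gcd=9)

|ℤ_18×ℤ_9| = 162, max element order = 18


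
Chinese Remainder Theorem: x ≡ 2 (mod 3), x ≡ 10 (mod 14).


m₁ = 3, m₂ = 14, gcd = 1, so CRT applies. M = m₁·m₂ = 42
Let M₁ = M/m₁ = 14, M₂ = M/m₂ = 3
Find y₁ ≡ M₁⁻¹ (mod m₁): 14⁻¹ ≡ 2 (mod 3)
Find y₂ ≡ M₂⁻¹ (mod m₂): 3⁻¹ ≡ 5 (mod 14)
x = a₁·M₁·y₁ + a₂·M₂·y₂ = 2·14·2 + 10·3·5 = 206
Reduce mod 42: x ≡ 38
Check: 38 mod 3 = 2 ✓, 38 mod 14 = 10 ✓

x ≡ 38 (mod 42)


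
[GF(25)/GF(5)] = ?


GF(25) = GF(5^2), so the extension degree is 2

[GF(25)/GF(5)] = 2


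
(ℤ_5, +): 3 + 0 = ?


Operation: addition mod 5
3 + 0 = (a + b) mod 5 with a = 3, b = 0

3 + 0 = 3


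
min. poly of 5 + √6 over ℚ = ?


Let α = 5 + √6. Then α - 5 = √6, so (α - 5)² = 6, giving α² - 10α + 19 = 0. Degree 2 and α ∉ ℚ, so this is the minimal polynomial.

Minimal polynomial: x² - 10x + 19


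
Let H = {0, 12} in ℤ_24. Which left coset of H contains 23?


23 + H = {23 + h (mod 24) : h ∈ H}
23+0=23, 23+12=11
23 + H = {11, 23} = 11 + H

23 + H = {11, 23}


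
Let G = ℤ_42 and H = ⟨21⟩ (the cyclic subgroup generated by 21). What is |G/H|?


|⟨21⟩| = n / gcd(21, 42) = 42 / 21 = 2
H is normal (ℤ_42 is abelian).
|G/H| = |G| / |H| = 42 / 2 = 21

|G/H| = 21


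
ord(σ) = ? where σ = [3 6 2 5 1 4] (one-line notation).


Cycle decomposition: (1 3 2 6 4 5)
Cycle lengths: 6
Order = lcm(6) = 6

ord(σ) = 6


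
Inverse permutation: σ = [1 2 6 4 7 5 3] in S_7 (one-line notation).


To find σ⁻¹, swap domain and range:
σ(1) = 1 → σ⁻¹(1) = 1
σ(2) = 2 → σ⁻¹(2) = 2
σ(3) = 6 → σ⁻¹(6) = 3
σ(4) = 4 → σ⁻¹(4) = 4
σ(5) = 7 → σ⁻¹(7) = 5
σ(6) = 5 → σ⁻¹(5) = 6
σ(7) = 3 → σ⁻¹(3) = 7

σ⁻¹ = [1 2 7 4 6 3 5]


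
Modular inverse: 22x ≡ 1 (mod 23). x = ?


Use the extended Euclidean algorithm to write 1 = 22·s + 23·t; then s mod 23 is the inverse.
Euclidean algorithm:
  22 = 0·23 + 22
  23 = 1·22 + 1
  22 = 22·1 + 0
gcd(22,23) = 1
Back-substitution gives: 22·(-1) + 23·(1) = 1
So 22⁻¹ ≡ -1 ≡ 22 (mod 23)
Check: 22 × 22 = 484 ≡ 1 (mod 23) ✓

22⁻¹ ≡ 22 (mod 23)


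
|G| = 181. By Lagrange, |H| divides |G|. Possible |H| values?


Lagrange's theorem: |H| divides |G|
|G| = 181
Divisors of 181: 1, 181

Possible subgroup orders: {1, 181}


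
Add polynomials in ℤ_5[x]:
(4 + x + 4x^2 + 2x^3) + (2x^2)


Add coefficients mod 5:
x^0: 4 + 0 = 4 (mod 5)
x^1: 1 + 0 = 1 (mod 5)
x^2: 4 + 2 = 1 (mod 5)
x^3: 2 + 0 = 2 (mod 5)
Result: 4 + x + x^2 + 2x^3

f + g = 4 + x + x^2 + 2x^3


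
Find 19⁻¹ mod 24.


Use the extended Euclidean algorithm to write 1 = 19·s + 24·t; then s mod 24 is the inverse.
Euclidean algorithm:
  19 = 0·24 + 19
  24 = 1·19 + 5
  19 = 3·5 + 4
  5 = 1·4 + 1
  4 = 4·1 + 0
gcd(19,24) = 1
Back-substitution gives: 19·(-5) + 24·(4) = 1
So 19⁻¹ ≡ -5 ≡ 19 (mod 24)
Check: 19 × 19 = 361 ≡ 1 (mod 24) ✓

19⁻¹ ≡ 19 (mod 24)


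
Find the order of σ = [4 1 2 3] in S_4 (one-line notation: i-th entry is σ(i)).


Cycle decomposition: (1 4 3 2)
Cycle lengths: 4
Order = lcm(4) = 4

ord(σ) = 4


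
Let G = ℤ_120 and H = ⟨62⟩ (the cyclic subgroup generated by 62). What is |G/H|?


|⟨62⟩| = n / gcd(62, 120) = 120 / 2 = 60
H is normal (ℤ_120 is abelian).
|G/H| = |G| / |H| = 120 / 60 = 2

|G/H| = 2


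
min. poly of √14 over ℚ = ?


√14 satisfies x² - 14 = 0, irreducible over ℚ since 14 is squarefree

Minimal polynomial: x² - 14


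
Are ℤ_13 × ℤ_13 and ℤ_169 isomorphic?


Comparing ℤ_13 × ℤ_13 and ℤ_169:
gcd(13,13) = 13 ≠ 1. Max element order in ℤ_13×ℤ_13 is lcm(13,13) = 13 < 169, so it has no element of order 169

No, ℤ_13 × ℤ_13 ≇ ℤ_169


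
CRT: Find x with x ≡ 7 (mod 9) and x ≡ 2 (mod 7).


m₁ = 9, m₂ = 7, gcd = 1, so CRT applies. M = m₁·m₂ = 63
Let M₁ = M/m₁ = 7, M₂ = M/m₂ = 9
Find y₁ ≡ M₁⁻¹ (mod m₁): 7⁻¹ ≡ 4 (mod 9)
Find y₂ ≡ M₂⁻¹ (mod m₂): 9⁻¹ ≡ 4 (mod 7)
x = a₁·M₁·y₁ + a₂·M₂·y₂ = 7·7·4 + 2·9·4 = 268
Reduce mod 63: x ≡ 16
Check: 16 mod 9 = 7 ✓, 16 mod 7 = 2 ✓

x ≡ 16 (mod 63)


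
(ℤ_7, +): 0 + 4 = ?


Operation: addition mod 7
0 + 4 = (a + b) mod 7 with a = 0, b = 4

0 + 4 = 4


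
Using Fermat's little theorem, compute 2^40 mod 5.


Fermat's little theorem: if p is prime and gcd(a,p)=1, then a^(p-1) ≡ 1 (mod p)
p = 5 is prime, gcd(2,5) = 1
Reduce exponent: 40 mod 4 = 0
So 2^40 ≡ 2^0 (mod 5)
2^0 = 1

2^40 ≡ 1 (mod 5)


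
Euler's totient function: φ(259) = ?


Factor n: 259 = 7 × 37
φ(n) = n · ∏(1 - 1/p) over distinct primes p | n
φ(259) = 259 · (1 - 1/7) · (1 - 1/37) = 216

φ(259) = 216


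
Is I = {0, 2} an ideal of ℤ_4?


Check ideal conditions for I = {0, 2} in ℤ_4:
(1) I is an additive subgroup? Yes
(2) For r ∈ ℤ_4 and a ∈ I: r·a ∈ I? Yes

Yes, I is an ideal of ℤ_4


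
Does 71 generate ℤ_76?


g generates ℤ_n iff gcd(g, n) = 1
gcd(71, 76) = 1
Since gcd = 1, 71 is a generator.

Yes, 71 generates ℤ_76


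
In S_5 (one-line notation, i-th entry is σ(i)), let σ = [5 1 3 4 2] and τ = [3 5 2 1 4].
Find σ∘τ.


σ∘τ: apply τ first, then σ
1 →τ 3 →σ 3
2 →τ 5 →σ 2
3 →τ 2 →σ 1
4 →τ 1 →σ 5
5 →τ 4 →σ 4

σ∘τ = [3 2 1 5 4]


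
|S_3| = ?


|S_n| = n! (number of permutations of n symbols)
|S_3| = 3! = 6

|S_3| = 6


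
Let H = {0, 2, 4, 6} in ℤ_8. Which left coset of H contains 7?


7 + H = {7 + h (mod 8) : h ∈ H}
7+0=7, 7+2=1, 7+4=3, 7+6=5
7 + H = {1, 3, 5, 7} = 1 + H

7 + H = {1, 3, 5, 7}


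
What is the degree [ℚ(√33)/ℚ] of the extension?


√33 has minimal polynomial x² - 33 (irreducible over ℚ since 33 is squarefree)

[ℚ(√33)/ℚ] = 2


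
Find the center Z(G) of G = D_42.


Z(G) = {g ∈ G | gx = xg for all x ∈ G}
For even n, Z(D_n) = {e, r^(n/2)}: the 180° rotation r^21 commutes with every reflection and rotation

Z(D_42) = {e, r^21}


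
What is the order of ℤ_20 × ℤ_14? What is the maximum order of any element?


|ℤ_20 × ℤ_14| = 20 × 14 = 280
Max element order = lcm(20,14) = 140
Cyclic? No (gcd=2)

|ℤ_20×ℤ_14| = 280, max element order = 140


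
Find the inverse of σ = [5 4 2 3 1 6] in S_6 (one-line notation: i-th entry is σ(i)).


To find σ⁻¹, swap domain and range:
σ(1) = 5 → σ⁻¹(5) = 1
σ(2) = 4 → σ⁻¹(4) = 2
σ(3) = 2 → σ⁻¹(2) = 3
σ(4) = 3 → σ⁻¹(3) = 4
σ(5) = 1 → σ⁻¹(1) = 5
σ(6) = 6 → σ⁻¹(6) = 6

σ⁻¹ = [5 3 4 2 1 6]


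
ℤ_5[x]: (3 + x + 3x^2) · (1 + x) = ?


Expand and collect like terms; reduce coefficients mod 5:
x^0: 3·1 = 3 ≡ 3 (mod 5)
x^1: 3·1 + 1·1 = 4 ≡ 4 (mod 5)
x^2: 1·1 + 3·1 = 4 ≡ 4 (mod 5)
x^3: 3·1 = 3 ≡ 3 (mod 5)
Result: 3 + 4x + 4x^2 + 3x^3

f · g = 3 + 4x + 4x^2 + 3x^3


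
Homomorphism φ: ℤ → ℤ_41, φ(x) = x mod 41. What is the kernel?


Kernel = preimage of identity
ker(φ) = {x ∈ ℤ : x ≡ 0 (mod 41)} = 41ℤ = {0, ±41, ±82, ...}

ker(φ) = 41ℤ


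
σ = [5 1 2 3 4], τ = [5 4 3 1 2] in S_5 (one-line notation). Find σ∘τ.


σ∘τ: apply τ first, then σ
1 →τ 5 →σ 4
2 →τ 4 →σ 3
3 →τ 3 →σ 2
4 →τ 1 →σ 5
5 →τ 2 →σ 1

σ∘τ = [4 3 2 5 1]


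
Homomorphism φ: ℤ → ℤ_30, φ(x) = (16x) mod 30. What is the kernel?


Kernel = preimage of identity
ker(φ) = {x ∈ ℤ : 16x ≡ 0 (mod 30)}. gcd(16,30) = 2, so 16x ≡ 0 (mod 30) ⟺ x ≡ 0 (mod 30/2 = 15). Hence ker(φ) = 15ℤ

ker(φ) = 15ℤ


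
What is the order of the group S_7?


|S_n| = n! (number of permutations of n symbols)
|S_7| = 7! = 5040

|S_7| = 5040


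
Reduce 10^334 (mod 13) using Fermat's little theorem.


Fermat's little theorem: if p is prime and gcd(a,p)=1, then a^(p-1) ≡ 1 (mod p)
p = 13 is prime, gcd(10,13) = 1
Reduce exponent: 334 mod 12 = 10
So 10^334 ≡ 10^10 (mod 13)
10^10 mod 13 = 3

10^334 ≡ 3 (mod 13)


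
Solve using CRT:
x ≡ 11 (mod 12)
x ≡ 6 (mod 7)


m₁ = 12, m₂ = 7, gcd = 1, so CRT applies. M = m₁·m₂ = 84
Let M₁ = M/m₁ = 7, M₂ = M/m₂ = 12
Find y₁ ≡ M₁⁻¹ (mod m₁): 7⁻¹ ≡ 7 (mod 12)
Find y₂ ≡ M₂⁻¹ (mod m₂): 12⁻¹ ≡ 3 (mod 7)
x = a₁·M₁·y₁ + a₂·M₂·y₂ = 11·7·7 + 6·12·3 = 755
Reduce mod 84: x ≡ 83
Check: 83 mod 12 = 11 ✓, 83 mod 7 = 6 ✓

x ≡ 83 (mod 84)


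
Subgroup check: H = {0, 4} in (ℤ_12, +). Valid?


Subgroup test for H = {0, 4} in (ℤ_12, +):
(1) 0 ∈ H? Yes
(2) Closure: for all a,b ∈ H, (a+b) mod 12 ∈ H? No  [counterexample: 4 + 4 = 8 ∉ H]
(3) Inverses: for all a ∈ H, -a mod 12 ∈ H? No

No, H is not a subgroup of ℤ_12


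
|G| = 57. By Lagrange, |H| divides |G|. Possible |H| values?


Lagrange's theorem: |H| divides |G|
|G| = 57
Divisors of 57: 1, 3, 19, 57

Possible subgroup orders: {1, 3, 19, 57}


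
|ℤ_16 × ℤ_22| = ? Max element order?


|ℤ_16 × ℤ_22| = 16 × 22 = 352
Max element order = lcm(16,22) = 176
Cyclic? No (gcd=2)

|ℤ_16×ℤ_22| = 352, max element order = 176


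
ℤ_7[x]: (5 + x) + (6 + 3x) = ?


Add coefficients mod 7:
x^0: 5 + 6 = 4 (mod 7)
x^1: 1 + 3 = 4 (mod 7)
Result: 4 + 4x

f + g = 4 + 4x


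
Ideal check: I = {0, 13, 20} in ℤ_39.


Check ideal conditions for I = {0, 13, 20} in ℤ_39:
(1) I is an additive subgroup? No
(2) For r ∈ ℤ_39 and a ∈ I: r·a ∈ I? No  [counterexample: r=2, a=13, r·a mod 39 = 26 ∉ I]

No, I is not an ideal of ℤ_39


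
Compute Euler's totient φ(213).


Factor n: 213 = 3 × 71
φ(n) = n · ∏(1 - 1/p) over distinct primes p | n
φ(213) = 213 · (1 - 1/3) · (1 - 1/71) = 140

φ(213) = 140


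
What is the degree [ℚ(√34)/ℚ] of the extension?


√34 has minimal polynomial x² - 34 (irreducible over ℚ since 34 is squarefree)

[ℚ(√34)/ℚ] = 2


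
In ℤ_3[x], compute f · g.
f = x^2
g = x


Expand and collect like terms; reduce coefficients mod 3:
x^0: 0·0 = 0 ≡ 0 (mod 3)
x^1: 0·1 + 0·0 = 0 ≡ 0 (mod 3)
x^2: 0·1 + 1·0 = 0 ≡ 0 (mod 3)
x^3: 1·1 = 1 ≡ 1 (mod 3)
Result: x^3

f · g = x^3


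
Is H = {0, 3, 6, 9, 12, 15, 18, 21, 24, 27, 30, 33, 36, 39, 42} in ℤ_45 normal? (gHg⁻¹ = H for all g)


H = {0, 3, 6, 9, 12, 15, 18, 21, 24, 27, 30, 33, 36, 39, 42} in ℤ_45
ℤ_45 is abelian; every subgroup of an abelian group is normal

Yes, normal subgroup


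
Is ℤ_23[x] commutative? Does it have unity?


ℤ_23 is a field (n prime), so ℤ_23[x] is a commutative integral domain with unity
Commutative: Yes
Integral domain: Yes
Has unity: Yes

ℤ_23[x]: Commutative=Yes, Unity=Yes


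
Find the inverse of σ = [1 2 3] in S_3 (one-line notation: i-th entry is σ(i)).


To find σ⁻¹, swap domain and range:
σ(1) = 1 → σ⁻¹(1) = 1
σ(2) = 2 → σ⁻¹(2) = 2
σ(3) = 3 → σ⁻¹(3) = 3

σ⁻¹ = [1 2 3]


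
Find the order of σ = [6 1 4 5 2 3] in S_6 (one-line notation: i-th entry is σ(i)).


Cycle decomposition: (1 6 3 4 5 2)
Cycle lengths: 6
Order = lcm(6) = 6

ord(σ) = 6


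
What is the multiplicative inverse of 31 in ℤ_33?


Use the extended Euclidean algorithm to write 1 = 31·s + 33·t; then s mod 33 is the inverse.
Euclidean algorithm:
  31 = 0·33 + 31
  33 = 1·31 + 2
  31 = 15·2 + 1
  2 = 2·1 + 0
gcd(31,33) = 1
Back-substitution gives: 31·(16) + 33·(-15) = 1
So 31⁻¹ ≡ 16 ≡ 16 (mod 33)
Check: 31 × 16 = 496 ≡ 1 (mod 33) ✓

31⁻¹ ≡ 16 (mod 33)


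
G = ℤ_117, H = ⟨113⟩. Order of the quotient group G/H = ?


|⟨113⟩| = n / gcd(113, 117) = 117 / 1 = 117
H is normal (ℤ_117 is abelian).
|G/H| = |G| / |H| = 117 / 117 = 1

|G/H| = 1


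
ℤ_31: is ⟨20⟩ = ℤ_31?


g generates ℤ_n iff gcd(g, n) = 1
gcd(20, 31) = 1
Since gcd = 1, 20 is a generator.

Yes, 20 generates ℤ_31


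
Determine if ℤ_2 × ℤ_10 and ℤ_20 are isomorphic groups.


Comparing ℤ_2 × ℤ_10 and ℤ_20:
gcd(2,10) = 2 ≠ 1. Max element order in ℤ_2×ℤ_10 is lcm(2,10) = 10 < 20, so it has no element of order 20

No, ℤ_2 × ℤ_10 ≇ ℤ_20


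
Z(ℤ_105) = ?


Z(G) = {g ∈ G | gx = xg for all x ∈ G}
ℤ_105 is abelian, so Z(G) = G

Z(ℤ_105) = ℤ_105


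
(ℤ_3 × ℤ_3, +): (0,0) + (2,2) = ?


Operation: componentwise addition mod (3, 3)
(0,0) + (2,2) = ((a₁+b₁) mod 3, (a₂+b₂) mod 3) with a = (0,0), b = (2,2)

(0,0) + (2,2) = (2,2)


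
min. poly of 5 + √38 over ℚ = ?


Let α = 5 + √38. Then α - 5 = √38, so (α - 5)² = 38, giving α² - 10α - 13 = 0. Degree 2 and α ∉ ℚ, so this is the minimal polynomial.

Minimal polynomial: x² - 10x - 13


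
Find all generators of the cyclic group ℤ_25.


g generates ℤ_n iff gcd(g,n) = 1
Prime factors of 25: 5
Generators are g ∈ {1,...,24} not divisible by any of these primes.
Generators: {1, 2, 3, 4, 6, 7, 8, 9, 11, 12, 13, 14, 16, 17, 18, 19, 21, 22, 23, 24}
Number of generators = φ(25) = 20

Generators of ℤ_25 = {1, 2, 3, 4, 6, 7, 8, 9, 11, 12, 13, 14, 16, 17, 18, 19, 21, 22, 23, 24}


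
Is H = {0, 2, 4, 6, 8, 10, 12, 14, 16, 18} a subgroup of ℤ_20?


Subgroup test for H = {0, 2, 4, 6, 8, 10, 12, 14, 16, 18} in (ℤ_20, +):
(1) 0 ∈ H? Yes
(2) Closure: for all a,b ∈ H, (a+b) mod 20 ∈ H? Yes
(3) Inverses: for all a ∈ H, -a mod 20 ∈ H? Yes

Yes, H is a subgroup of ℤ_20


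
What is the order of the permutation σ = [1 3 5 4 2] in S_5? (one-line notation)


Cycle decomposition: (2 3 5)
Cycle lengths: 3
Order = lcm(3) = 3

ord(σ) = 3


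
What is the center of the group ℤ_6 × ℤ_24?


Z(G) = {g ∈ G | gx = xg for all x ∈ G}
Direct product of abelian groups is abelian, so Z(G) = G

Z(ℤ_6 × ℤ_24) = ℤ_6 × ℤ_24


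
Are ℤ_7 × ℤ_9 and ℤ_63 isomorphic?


Comparing ℤ_7 × ℤ_9 and ℤ_63:
gcd(7,9) = 1, so ℤ_7 × ℤ_9 ≅ ℤ_63 (CRT)

Yes, ℤ_7 × ℤ_9 ≅ ℤ_63


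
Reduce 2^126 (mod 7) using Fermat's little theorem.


Fermat's little theorem: if p is prime and gcd(a,p)=1, then a^(p-1) ≡ 1 (mod p)
p = 7 is prime, gcd(2,7) = 1
Reduce exponent: 126 mod 6 = 0
So 2^126 ≡ 2^0 (mod 7)
2^0 = 1

2^126 ≡ 1 (mod 7)


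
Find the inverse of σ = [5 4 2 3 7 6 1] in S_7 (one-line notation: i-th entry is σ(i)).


To find σ⁻¹, swap domain and range:
σ(1) = 5 → σ⁻¹(5) = 1
σ(2) = 4 → σ⁻¹(4) = 2
σ(3) = 2 → σ⁻¹(2) = 3
σ(4) = 3 → σ⁻¹(3) = 4
σ(5) = 7 → σ⁻¹(7) = 5
σ(6) = 6 → σ⁻¹(6) = 6
σ(7) = 1 → σ⁻¹(1) = 7

σ⁻¹ = [7 3 4 2 1 6 5]


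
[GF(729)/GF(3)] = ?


GF(729) = GF(3^6), so the extension degree is 6

[GF(729)/GF(3)] = 6


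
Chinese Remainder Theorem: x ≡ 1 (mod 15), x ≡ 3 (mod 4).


m₁ = 15, m₂ = 4, gcd = 1, so CRT applies. M = m₁·m₂ = 60
Let M₁ = M/m₁ = 4, M₂ = M/m₂ = 15
Find y₁ ≡ M₁⁻¹ (mod m₁): 4⁻¹ ≡ 4 (mod 15)
Find y₂ ≡ M₂⁻¹ (mod m₂): 15⁻¹ ≡ 3 (mod 4)
x = a₁·M₁·y₁ + a₂·M₂·y₂ = 1·4·4 + 3·15·3 = 151
Reduce mod 60: x ≡ 31
Check: 31 mod 15 = 1 ✓, 31 mod 4 = 3 ✓

x ≡ 31 (mod 60)


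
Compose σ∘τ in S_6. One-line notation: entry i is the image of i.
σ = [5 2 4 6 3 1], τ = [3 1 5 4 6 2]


σ∘τ: apply τ first, then σ
1 →τ 3 →σ 4
2 →τ 1 →σ 5
3 →τ 5 →σ 3
4 →τ 4 →σ 6
5 →τ 6 →σ 1
6 →τ 2 →σ 2

σ∘τ = [4 5 3 6 1 2]


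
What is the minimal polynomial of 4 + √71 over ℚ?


Let α = 4 + √71. Then α - 4 = √71, so (α - 4)² = 71, giving α² - 8α - 55 = 0. Degree 2 and α ∉ ℚ, so this is the minimal polynomial.

Minimal polynomial: x² - 8x - 55


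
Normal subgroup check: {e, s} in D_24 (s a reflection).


H = {e, s} in D_24 (s a reflection)
r·s·r⁻¹ = sr⁻² ≠ s for n ≥ 3, so {e, s} is not closed under conjugation

No, not a normal subgroup


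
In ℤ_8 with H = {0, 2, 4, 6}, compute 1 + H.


1 + H = {1 + h (mod 8) : h ∈ H}
1+0=1, 1+2=3, 1+4=5, 1+6=7

1 + H = {1, 3, 5, 7}


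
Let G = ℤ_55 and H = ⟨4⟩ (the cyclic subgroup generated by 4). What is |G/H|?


|⟨4⟩| = n / gcd(4, 55) = 55 / 1 = 55
H is normal (ℤ_55 is abelian).
|G/H| = |G| / |H| = 55 / 55 = 1

|G/H| = 1


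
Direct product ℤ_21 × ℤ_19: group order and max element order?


|ℤ_21 × ℤ_19| = 21 × 19 = 399
Max element order = lcm(21,19) = 399
Cyclic? Yes (gcd=1)

|ℤ_21×ℤ_19| = 399, max element order = 399


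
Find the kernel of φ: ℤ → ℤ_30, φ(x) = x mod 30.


Kernel = preimage of identity
ker(φ) = {x ∈ ℤ : x ≡ 0 (mod 30)} = 30ℤ = {0, ±30, ±60, ...}

ker(φ) = 30ℤ


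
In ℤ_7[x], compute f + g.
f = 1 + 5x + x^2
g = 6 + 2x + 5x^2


Add coefficients mod 7:
x^0: 1 + 6 = 0 (mod 7)
x^1: 5 + 2 = 0 (mod 7)
x^2: 1 + 5 = 6 (mod 7)
Result: 6x^2

f + g = 6x^2


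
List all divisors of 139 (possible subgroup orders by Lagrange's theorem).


Lagrange's theorem: |H| divides |G|
|G| = 139
Divisors of 139: 1, 139

Possible subgroup orders: {1, 139}


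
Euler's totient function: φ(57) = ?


Factor n: 57 = 3 × 19
φ(n) = n · ∏(1 - 1/p) over distinct primes p | n
φ(57) = 57 · (1 - 1/3) · (1 - 1/19) = 36

φ(57) = 36


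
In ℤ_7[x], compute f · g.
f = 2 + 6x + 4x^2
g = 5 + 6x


Expand and collect like terms; reduce coefficients mod 7:
x^0: 2·5 = 10 ≡ 3 (mod 7)
x^1: 2·6 + 6·5 = 42 ≡ 0 (mod 7)
x^2: 6·6 + 4·5 = 56 ≡ 0 (mod 7)
x^3: 4·6 = 24 ≡ 3 (mod 7)
Result: 3 + 3x^3

f · g = 3 + 3x^3


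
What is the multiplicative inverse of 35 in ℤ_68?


Use the extended Euclidean algorithm to write 1 = 35·s + 68·t; then s mod 68 is the inverse.
Euclidean algorithm:
  35 = 0·68 + 35
  68 = 1·35 + 33
  35 = 1·33 + 2
  33 = 16·2 + 1
  2 = 2·1 + 0
gcd(35,68) = 1
Back-substitution gives: 35·(-33) + 68·(17) = 1
So 35⁻¹ ≡ -33 ≡ 35 (mod 68)
Check: 35 × 35 = 1225 ≡ 1 (mod 68) ✓

35⁻¹ ≡ 35 (mod 68)


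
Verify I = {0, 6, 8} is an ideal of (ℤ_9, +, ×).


Check ideal conditions for I = {0, 6, 8} in ℤ_9:
(1) I is an additive subgroup? No
(2) For r ∈ ℤ_9 and a ∈ I: r·a ∈ I? No  [counterexample: r=2, a=6, r·a mod 9 = 3 ∉ I]

No, I is not an ideal of ℤ_9


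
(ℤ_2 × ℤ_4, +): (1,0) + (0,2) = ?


Operation: componentwise addition mod (2, 4)
(1,0) + (0,2) = ((a₁+b₁) mod 2, (a₂+b₂) mod 4) with a = (1,0), b = (0,2)

(1,0) + (0,2) = (1,2)


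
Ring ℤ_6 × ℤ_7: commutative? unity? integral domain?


Direct product ring; commutative with unity (1,1); but (1,0)·(0,1) = (0,0) gives zero divisors, so not an integral domain
Commutative: Yes
Integral domain: No
Has unity: Yes

ℤ_6 × ℤ_7: Commutative=Yes, Unity=Yes


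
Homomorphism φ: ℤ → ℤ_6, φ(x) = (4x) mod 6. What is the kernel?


Kernel = preimage of identity
ker(φ) = {x ∈ ℤ : 4x ≡ 0 (mod 6)}. gcd(4,6) = 2, so 4x ≡ 0 (mod 6) ⟺ x ≡ 0 (mod 6/2 = 3). Hence ker(φ) = 3ℤ

ker(φ) = 3ℤ


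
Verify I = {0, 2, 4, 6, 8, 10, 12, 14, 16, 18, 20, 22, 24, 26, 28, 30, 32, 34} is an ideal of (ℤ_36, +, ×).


Check ideal conditions for I = {0, 2, 4, 6, 8, 10, 12, 14, 16, 18, 20, 22, 24, 26, 28, 30, 32, 34} in ℤ_36:
(1) I is an additive subgroup? Yes
(2) For r ∈ ℤ_36 and a ∈ I: r·a ∈ I? Yes

Yes, I is an ideal of ℤ_36


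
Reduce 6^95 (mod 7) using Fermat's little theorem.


Fermat's little theorem: if p is prime and gcd(a,p)=1, then a^(p-1) ≡ 1 (mod p)
p = 7 is prime, gcd(6,7) = 1
Reduce exponent: 95 mod 6 = 5
So 6^95 ≡ 6^5 (mod 7)
6^5 mod 7 = 6

6^95 ≡ 6 (mod 7)


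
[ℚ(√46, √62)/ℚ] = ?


[ℚ(√46,√62):ℚ] = [ℚ(√46,√62):ℚ(√46)]·[ℚ(√46):ℚ] = 2·2 = 4

[ℚ(√46, √62)/ℚ] = 4


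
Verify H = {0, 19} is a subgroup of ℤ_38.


Subgroup test for H = {0, 19} in (ℤ_38, +):
(1) 0 ∈ H? Yes
(2) Closure: for all a,b ∈ H, (a+b) mod 38 ∈ H? Yes
(3) Inverses: for all a ∈ H, -a mod 38 ∈ H? Yes

Yes, H is a subgroup of ℤ_38


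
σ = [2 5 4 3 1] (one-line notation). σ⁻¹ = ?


To find σ⁻¹, swap domain and range:
σ(1) = 2 → σ⁻¹(2) = 1
σ(2) = 5 → σ⁻¹(5) = 2
σ(3) = 4 → σ⁻¹(4) = 3
σ(4) = 3 → σ⁻¹(3) = 4
σ(5) = 1 → σ⁻¹(1) = 5

σ⁻¹ = [5 1 4 3 2]


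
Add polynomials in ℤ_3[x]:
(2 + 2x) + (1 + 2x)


Add coefficients mod 3:
x^0: 2 + 1 = 0 (mod 3)
x^1: 2 + 2 = 1 (mod 3)
Result: x

f + g = x


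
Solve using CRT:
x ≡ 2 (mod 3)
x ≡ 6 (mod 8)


m₁ = 3, m₂ = 8, gcd = 1, so CRT applies. M = m₁·m₂ = 24
Let M₁ = M/m₁ = 8, M₂ = M/m₂ = 3
Find y₁ ≡ M₁⁻¹ (mod m₁): 8⁻¹ ≡ 2 (mod 3)
Find y₂ ≡ M₂⁻¹ (mod m₂): 3⁻¹ ≡ 3 (mod 8)
x = a₁·M₁·y₁ + a₂·M₂·y₂ = 2·8·2 + 6·3·3 = 86
Reduce mod 24: x ≡ 14
Check: 14 mod 3 = 2 ✓, 14 mod 8 = 6 ✓

x ≡ 14 (mod 24)


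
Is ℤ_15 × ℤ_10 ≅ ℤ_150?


Comparing ℤ_15 × ℤ_10 and ℤ_150:
gcd(15,10) = 5 ≠ 1. Max element order in ℤ_15×ℤ_10 is lcm(15,10) = 30 < 150, so it has no element of order 150

No, ℤ_15 × ℤ_10 ≇ ℤ_150


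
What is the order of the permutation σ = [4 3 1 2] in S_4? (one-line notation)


Cycle decomposition: (1 4 2 3)
Cycle lengths: 4
Order = lcm(4) = 4

ord(σ) = 4


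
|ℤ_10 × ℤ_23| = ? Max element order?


|ℤ_10 × ℤ_23| = 10 × 23 = 230
Max element order = lcm(10,23) = 230
Cyclic? Yes (gcd=1)

|ℤ_10×ℤ_23| = 230, max element order = 230


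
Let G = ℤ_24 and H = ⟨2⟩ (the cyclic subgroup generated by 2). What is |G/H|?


|⟨2⟩| = n / gcd(2, 24) = 24 / 2 = 12
H is normal (ℤ_24 is abelian).
|G/H| = |G| / |H| = 24 / 12 = 2

|G/H| = 2


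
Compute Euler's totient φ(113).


Factor n: 113 = 113
φ(n) = n · ∏(1 - 1/p) over distinct primes p | n
φ(113) = 113 · (1 - 1/113) = 112

φ(113) = 112


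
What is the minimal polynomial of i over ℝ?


i satisfies x² + 1 = 0, irreducible over ℝ

Minimal polynomial: x² + 1


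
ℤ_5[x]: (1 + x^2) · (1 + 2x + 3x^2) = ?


Expand and collect like terms; reduce coefficients mod 5:
x^0: 1·1 = 1 ≡ 1 (mod 5)
x^1: 1·2 + 0·1 = 2 ≡ 2 (mod 5)
x^2: 1·3 + 0·2 + 1·1 = 4 ≡ 4 (mod 5)
x^3: 0·3 + 1·2 = 2 ≡ 2 (mod 5)
x^4: 1·3 = 3 ≡ 3 (mod 5)
Result: 1 + 2x + 4x^2 + 2x^3 + 3x^4

f · g = 1 + 2x + 4x^2 + 2x^3 + 3x^4


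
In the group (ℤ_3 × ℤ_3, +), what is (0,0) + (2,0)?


Operation: componentwise addition mod (3, 3)
(0,0) + (2,0) = ((a₁+b₁) mod 3, (a₂+b₂) mod 3) with a = (0,0), b = (2,0)

(0,0) + (2,0) = (2,0)


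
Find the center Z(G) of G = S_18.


Z(G) = {g ∈ G | gx = xg for all x ∈ G}
S_n is non-abelian for n ≥ 3; Z(S_18) is trivial

Z(S_18) = {e}


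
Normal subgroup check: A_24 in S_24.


H = A_24 in S_24
A_24 has index 2 in S_24, and every subgroup of index 2 is normal

Yes, normal subgroup


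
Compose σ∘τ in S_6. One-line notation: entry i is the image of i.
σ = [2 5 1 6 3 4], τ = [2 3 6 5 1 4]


σ∘τ: apply τ first, then σ
1 →τ 2 →σ 5
2 →τ 3 →σ 1
3 →τ 6 →σ 4
4 →τ 5 →σ 3
5 →τ 1 →σ 2
6 →τ 4 →σ 6

σ∘τ = [5 1 4 3 2 6]


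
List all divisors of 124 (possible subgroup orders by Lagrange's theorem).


Lagrange's theorem: |H| divides |G|
|G| = 124
Divisors of 124: 1, 2, 4, 31, 62, 124

Possible subgroup orders: {1, 2, 4, 31, 62, 124}


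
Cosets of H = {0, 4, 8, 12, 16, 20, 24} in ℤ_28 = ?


H = {0, 4, 8, 12, 16, 20, 24}, |H| = 7
Number of cosets = |G|/|H| = 28/7 = 4
0 + H = {0, 4, 8, 12, 16, 20, 24}
1 + H = {1, 5, 9, 13, 17, 21, 25}
2 + H = {2, 6, 10, 14, 18, 22, 26}
3 + H = {3, 7, 11, 15, 19, 23, 27}

Cosets: 0+H={0,4,8,12,16,20,24}; 1+H={1,5,9,13,17,21,25}; 2+H={2,6,10,14,18,22,26}; 3+H={3,7,11,15,19,23,27}
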